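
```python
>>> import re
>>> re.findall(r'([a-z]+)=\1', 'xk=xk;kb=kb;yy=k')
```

The backreference `\1` re-matches whatever the first group consumed, character for character.
Scanning left to right: at [0:5] match 'xk=xk', group 1 = 'xk'; at [6:11] match 'kb=kb', group 1 = 'kb'.
Because there's exactly one group, `findall` drops the full match and keeps group 1 from each hit.

['xk', 'kb']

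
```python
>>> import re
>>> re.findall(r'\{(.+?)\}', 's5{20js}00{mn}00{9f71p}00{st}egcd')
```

['20js', 'mn', '9f71p', 'st']

Walking the string: at [2:8] match '{20js}', group 1 = '20js'; at [10:14] match '{mn}', group 1 = 'mn'; at [16:23] match '{9f71p}', group 1 = '9f71p'; at [25:29] match '{st}', group 1 = 'st'.
`findall` collects group 1 from each match (4 total).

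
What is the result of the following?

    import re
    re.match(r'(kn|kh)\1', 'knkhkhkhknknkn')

None

`\1` is not a pattern — it's the concrete string captured by group 1, re-applied verbatim.
With `match`, the pattern is implicitly anchored at the beginning.
Here the string doesn't start with a match, so the call returns None.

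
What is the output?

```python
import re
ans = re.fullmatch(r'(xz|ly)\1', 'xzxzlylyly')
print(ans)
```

None

For `fullmatch`, every character of the input must be accounted for by the pattern.
Here the pattern can't cover the whole string, so the call returns None.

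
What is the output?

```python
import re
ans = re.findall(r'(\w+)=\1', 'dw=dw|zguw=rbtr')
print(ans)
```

['dw']

A backreference is literal: `\1` must see the identical characters the first group matched.
Walking the string: at [0:5] match 'dw=dw', group 1 = 'dw'.
`findall` collects group 1 from the one match (1 total).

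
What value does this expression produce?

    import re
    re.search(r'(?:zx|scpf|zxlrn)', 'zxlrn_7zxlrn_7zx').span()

(0, 2)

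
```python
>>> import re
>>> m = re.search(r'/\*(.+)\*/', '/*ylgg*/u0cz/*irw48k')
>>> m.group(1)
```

`re.search` scans for the first position where the pattern succeeds.
The match spans [0:8] → '/*ylgg*/'.
Captured: group 1 = 'ylgg'.

'ylgg'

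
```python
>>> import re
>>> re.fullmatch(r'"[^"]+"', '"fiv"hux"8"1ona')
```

`re.fullmatch` is like wrapping the pattern in `^…$` (in single-line mode).
Here the string isn't matched end-to-end, so the call returns None.

None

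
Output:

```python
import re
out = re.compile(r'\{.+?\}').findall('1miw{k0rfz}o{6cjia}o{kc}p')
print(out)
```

['{k0rfz}', '{6cjia}', '{kc}']

The `?` after the quantifier makes it lazy — it takes as little as possible before letting the rest of the pattern try.
Scanning left to right: at [4:11] → '{k0rfz}'; at [12:19] → '{6cjia}'; at [20:24] → '{kc}'.
With no groups in the pattern, `findall` gives back each whole match — 3 here.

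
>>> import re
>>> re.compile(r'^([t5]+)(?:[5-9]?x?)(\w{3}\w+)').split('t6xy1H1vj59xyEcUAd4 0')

This matches anchored at the start of the string; then one or more of one of [t5] (captured); then optionally a character in [5-9], then optionally a literal 'x' (non-capturing group); then exactly 3 of a word character, then one or more of a word character (captured).
Matches to split on: at [0:19] → 't6xy1H1vj59xyEcUAd4'.
The group in the pattern means `split` returns the separators' captures alongside the pieces.

['', 't', 'y1H1vj59xyEcUAd4', ' 0']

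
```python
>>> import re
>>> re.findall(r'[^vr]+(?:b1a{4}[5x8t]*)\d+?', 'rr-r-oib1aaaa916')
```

The pattern matches one or more of any character except [vr]; then the literal 'b1', then exactly 4 of the literal 'a', then zero or more of one of [5x8t] (non-capturing group); then one or more of a digit (lazy).
A non-greedy quantifier consumes as few characters as it can — just enough that the remainder of the pattern still matches from where it stops; whatever follows it matches normally.
Matches: at [4:14] → '-oib1aaaa9'.
`findall` yields the raw match text (1 of them) because the pattern has no groups.

['-oib1aaaa9']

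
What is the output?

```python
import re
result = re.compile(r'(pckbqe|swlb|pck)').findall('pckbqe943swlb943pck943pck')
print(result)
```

['pckbqe', 'swlb', 'pck', 'pck']

Alternation isn't longest-match — the leftmost alternative that fits at this position is chosen.
Because there's exactly one group, `findall` drops the full match and keeps group 1 from each hit.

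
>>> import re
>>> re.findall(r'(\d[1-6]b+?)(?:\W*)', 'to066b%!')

['66b']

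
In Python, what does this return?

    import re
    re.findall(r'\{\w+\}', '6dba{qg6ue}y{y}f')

['{qg6ue}', '{y}']

With no groups in the pattern, `findall` gives back each whole match — 2 here.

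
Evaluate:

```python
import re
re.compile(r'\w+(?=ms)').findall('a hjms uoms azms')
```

['hj', 'uo', 'az']

Lookahead/lookbehind check context without consuming it, so the matched span excludes the asserted characters.
Walking the string: at [2:4] → 'hj'; at [7:9] → 'uo'; at [12:14] → 'az'.
No capturing groups, so `findall` returns the 3 full match strings.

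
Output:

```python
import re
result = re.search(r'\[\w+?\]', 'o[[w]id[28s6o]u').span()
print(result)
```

(2, 5)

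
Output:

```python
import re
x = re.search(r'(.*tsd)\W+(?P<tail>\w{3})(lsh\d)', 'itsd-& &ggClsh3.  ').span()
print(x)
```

(0, 15)

Pattern: zero or more of any character, then the literal 'tsd' (captured); then one or more of a non-word character; then exactly 3 of a word character (captured as 'tail'); then the literal 'lsh', then a digit (captured).
`search` walks the string left to right and returns the first match it finds.
The match spans [0:15] → 'itsd-& &ggClsh3'.
Captured: group 1 = 'itsd', group 2 = 'ggC', group 3 = 'lsh3'.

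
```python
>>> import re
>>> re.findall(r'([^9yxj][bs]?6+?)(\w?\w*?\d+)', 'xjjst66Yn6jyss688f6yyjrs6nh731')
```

The `?` after the quantifier makes it lazy — it takes as little as possible before letting the rest of the pattern try.
Multiple groups make `findall` return tuples — one 2-tuple for each match.

[('t6', '6Yn6'), ('ss6', '88'), ('f6', 'yyjrs6')]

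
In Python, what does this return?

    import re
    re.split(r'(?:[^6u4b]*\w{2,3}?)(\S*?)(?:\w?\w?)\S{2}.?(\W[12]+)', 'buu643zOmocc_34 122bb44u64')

['', 'u643zOmo', ' 122', 'bb44u64']

Pattern: zero or more of any character except [6u4b], then 2 to 3 of a word character (lazy) (non-capturing group); then zero or more of a non-whitespace character (lazy) (captured); then optionally a word character, then optionally a word character (non-capturing group); then exactly 2 of a non-whitespace character, then optionally any character; then a non-word character, then one or more of one of [12] (captured).
A non-greedy quantifier consumes as few characters as it can — just enough that the remainder of the pattern still matches from where it stops; whatever follows it matches normally.
Matches to split on: at [0:19] → 'buu643zOmocc_34 122'.
Because the pattern has a capturing group, `split` also inserts each captured text between the pieces.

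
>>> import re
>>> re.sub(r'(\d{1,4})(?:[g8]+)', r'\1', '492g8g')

Pattern: 1 to 4 of a digit (captured); then one or more of one of [g8] (non-capturing group).
Matches: at [0:6] → '492g8g'.
Each match is replaced using the text its own group 1 captured.

'492'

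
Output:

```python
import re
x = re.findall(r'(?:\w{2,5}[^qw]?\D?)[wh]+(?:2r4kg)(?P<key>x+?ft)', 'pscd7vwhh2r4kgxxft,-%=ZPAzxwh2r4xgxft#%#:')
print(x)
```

Pattern: 2 to 5 of a word character, then optionally any character except [qw], then optionally a non-digit (non-capturing group); then one or more of one of [wh]; then the literal '2r4', then the literal 'kg' (non-capturing group); then one or more of a literal 'x' (lazy), then the literal 'ft' (captured as 'key').
Scanning left to right: at [0:18] match 'pscd7vwhh2r4kgxxft', group 1 = 'xxft'.
`findall` collects group 1 from the one match (1 total).

['xxft']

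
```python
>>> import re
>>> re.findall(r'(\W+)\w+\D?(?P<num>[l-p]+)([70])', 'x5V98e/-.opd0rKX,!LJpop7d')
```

Pattern: one or more of a non-word character (captured); then one or more of a word character, then optionally a non-digit; then one or more of a character in [l-p] (captured as 'num'); then one of [70] (captured).
3 groups means the one result is a tuple of 3 captured strings — 1 here.

[(',!', 'p', '7')]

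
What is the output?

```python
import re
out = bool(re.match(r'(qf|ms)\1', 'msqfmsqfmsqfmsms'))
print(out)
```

False

With `match`, the pattern is implicitly anchored at the beginning.
Here the pattern fails at index 0, so the call returns None, and `bool(None)` is False.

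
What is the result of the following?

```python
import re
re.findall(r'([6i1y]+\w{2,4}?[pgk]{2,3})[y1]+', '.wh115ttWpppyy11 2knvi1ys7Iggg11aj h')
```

['115ttWppp', 'i1ys7Iggg']

The pattern matches one or more of one of [6i1y], then 2 to 4 of a word character (lazy), then 2 to 3 of one of [pgk] (captured); then one or more of one of [y1].
Walking the string: at [3:16] match '115ttWpppyy11', group 1 = '115ttWppp'; at [21:32] match 'i1ys7Iggg11', group 1 = 'i1ys7Iggg'.
One capturing group, so `findall` returns just the captured substring from each match — 2 in all.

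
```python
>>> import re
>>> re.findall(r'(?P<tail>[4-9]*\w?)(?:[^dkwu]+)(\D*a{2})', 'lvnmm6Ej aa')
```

[('l', 'aa')]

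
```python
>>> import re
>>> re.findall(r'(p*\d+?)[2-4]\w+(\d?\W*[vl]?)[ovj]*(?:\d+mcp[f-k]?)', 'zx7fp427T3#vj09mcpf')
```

[('p4', '#v')]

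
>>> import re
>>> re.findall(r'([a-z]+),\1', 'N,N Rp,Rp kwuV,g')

[]

`\1` has to match the exact text group 1 already captured.
With a single group, `findall` returns only what that group captured — 0 items.
Nothing in the string satisfies the pattern, so the list is empty.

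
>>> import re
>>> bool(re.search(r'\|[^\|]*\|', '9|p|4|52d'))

True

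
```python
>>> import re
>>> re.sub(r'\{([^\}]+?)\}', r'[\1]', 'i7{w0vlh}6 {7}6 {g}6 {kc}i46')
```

'i7[w0vlh]6 [7]6 [g]6 [kc]i46'

Matches: at [2:9] → '{w0vlh}'; at [11:14] → '{7}'; at [16:19] → '{g}'; at [21:25] → '{kc}'.
Each match is replaced using the text its own group 1 captured.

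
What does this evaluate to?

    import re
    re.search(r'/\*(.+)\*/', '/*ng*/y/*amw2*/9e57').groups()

`re.search` scans for the first position where the pattern succeeds.
The match spans [0:15] → '/*ng*/y/*amw2*/'.
Captured: group 1 = 'ng*/y/*amw2'.

('ng*/y/*amw2',)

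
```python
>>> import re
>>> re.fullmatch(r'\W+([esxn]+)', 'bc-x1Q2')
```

The pattern matches one or more of a non-word character; then one or more of one of [esxn] (captured).
`re.fullmatch` requires the pattern to consume the entire string.
Here the string isn't matched end-to-end, so the call returns None.

None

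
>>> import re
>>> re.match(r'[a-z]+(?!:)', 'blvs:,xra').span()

With `match`, the pattern is implicitly anchored at the beginning.
The match spans [0:3] → 'blv'.

(0, 3)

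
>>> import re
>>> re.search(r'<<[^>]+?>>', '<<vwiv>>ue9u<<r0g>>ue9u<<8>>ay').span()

`re.search` scans for the first position where the pattern succeeds.
The match spans [0:8] → '<<vwiv>>'.

(0, 8)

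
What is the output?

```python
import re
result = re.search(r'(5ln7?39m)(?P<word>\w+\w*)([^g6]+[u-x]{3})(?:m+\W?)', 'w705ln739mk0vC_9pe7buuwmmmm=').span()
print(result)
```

This matches the literal '5ln', then optionally the literal '7', then the literal '39m' (captured); then one or more of a word character, then zero or more of a word character (captured as 'word'); then one or more of any character except [g6], then exactly 3 of a character in [u-x] (captured); then one or more of a literal 'm', then optionally a non-word character (non-capturing group).
`re.search` scans for the first position where the pattern succeeds.
The match spans [3:28] → '5ln739mk0vC_9pe7buuwmmmm='.
Captured: group 1 = '5ln739m', group 2 = 'k0vC_9pe7', group 3 = 'buuw'.

(3, 28)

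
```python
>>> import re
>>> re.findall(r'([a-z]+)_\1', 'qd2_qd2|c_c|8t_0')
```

['c']

`\1` has to match the exact text group 1 already captured.
Walking the string: at [8:11] match 'c_c', group 1 = 'c'.
`findall` collects group 1 from the one match (1 total).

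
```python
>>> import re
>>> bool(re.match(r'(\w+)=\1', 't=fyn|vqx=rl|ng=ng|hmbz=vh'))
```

False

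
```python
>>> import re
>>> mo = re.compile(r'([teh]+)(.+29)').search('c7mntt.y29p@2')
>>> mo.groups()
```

The match spans [4:10] → 'tt.y29'.
Captured: group 1 = 'tt', group 2 = '.y29'.

('tt', '.y29')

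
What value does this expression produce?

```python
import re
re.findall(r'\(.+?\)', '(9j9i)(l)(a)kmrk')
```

['(9j9i)', '(l)', '(a)']

The `?` after the quantifier makes it lazy — it takes as little as possible before letting the rest of the pattern try.
No capturing groups, so `findall` returns the 3 full match strings.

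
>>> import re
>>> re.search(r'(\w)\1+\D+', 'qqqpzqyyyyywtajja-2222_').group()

'qqqpzqyyyyywtajja-'

A backreference is literal: `\1` must see the identical characters the first group matched.
`search` walks the string left to right and returns the first match it finds.
The match spans [0:18] → 'qqqpzqyyyyywtajja-'.
Captured: group 1 = 'q'.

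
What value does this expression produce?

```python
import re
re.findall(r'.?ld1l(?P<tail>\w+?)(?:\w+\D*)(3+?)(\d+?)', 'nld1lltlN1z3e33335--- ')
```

[('l', '3', '5')]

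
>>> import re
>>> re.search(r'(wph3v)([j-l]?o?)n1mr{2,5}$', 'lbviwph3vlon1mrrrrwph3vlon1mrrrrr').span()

(18, 33)

The match spans [18:33] → 'wph3vlon1mrrrrr'.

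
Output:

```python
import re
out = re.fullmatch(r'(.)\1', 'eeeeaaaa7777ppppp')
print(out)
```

None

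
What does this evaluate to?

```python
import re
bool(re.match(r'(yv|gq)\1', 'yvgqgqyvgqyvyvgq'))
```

`\1` is not a pattern — it's the concrete string captured by group 1, re-applied verbatim.
`re.match` only tries the pattern at the start of the string.
Here the string doesn't start with a match, so the call returns None, and `bool(None)` is False.

False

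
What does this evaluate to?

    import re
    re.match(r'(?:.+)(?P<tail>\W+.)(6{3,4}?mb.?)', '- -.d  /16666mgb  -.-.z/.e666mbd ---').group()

'- -.d  /16666mgb  -.-.z/.e666mbd'

`re.match` won't scan ahead — the pattern has to work from the very first character.
The match spans [0:32] → '- -.d  /16666mgb  -.-.z/.e666mbd'.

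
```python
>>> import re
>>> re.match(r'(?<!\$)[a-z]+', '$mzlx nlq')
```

With `match`, the pattern is implicitly anchored at the beginning.
Here the string doesn't start with a match, so the call returns None.

None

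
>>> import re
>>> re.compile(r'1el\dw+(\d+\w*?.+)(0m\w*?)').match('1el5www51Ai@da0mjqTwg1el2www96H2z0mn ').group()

'1el5www51Ai@da0mjqTwg1el2www96H2z0m'

This matches the literal '1el', then a digit, then one or more of the literal 'w'; then one or more of a digit, then zero or more of a word character (lazy), then one or more of any character (captured); then the literal '0m', then zero or more of a word character (lazy) (captured).
`re.match` won't scan ahead — the pattern has to work from the very first character.
The match spans [0:35] → '1el5www51Ai@da0mjqTwg1el2www96H2z0m'.
Captured: group 1 = '51Ai@da0mjqTwg1el2www96H2z', group 2 = '0m'.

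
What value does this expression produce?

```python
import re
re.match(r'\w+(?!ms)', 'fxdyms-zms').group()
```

'fxdyms'

`(?!…)`/`(?<!…)` only lets a position through if the neighbouring text does NOT match; no characters are consumed.
`match` is anchored at position 0; if the pattern doesn't fit there, it returns None.
The match spans [0:6] → 'fxdyms'.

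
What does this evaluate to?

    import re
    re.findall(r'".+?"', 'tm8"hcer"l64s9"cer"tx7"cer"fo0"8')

Because the quantifier is non-greedy, it stops expanding at the earliest point where the rest of the pattern can succeed.
Scanning left to right: at [3:9] → '"hcer"'; at [14:19] → '"cer"'; at [22:27] → '"cer"'.
With no groups in the pattern, `findall` gives back each whole match — 3 here.

['"hcer"', '"cer"', '"cer"']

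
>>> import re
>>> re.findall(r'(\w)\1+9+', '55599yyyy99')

['5', 'y']

A backreference is literal: `\1` must see the identical characters the first group matched.
Walking the string: at [0:5] match '55599', group 1 = '5'; at [5:11] match 'yyyy99', group 1 = 'y'.
`findall` collects group 1 from each match (2 total).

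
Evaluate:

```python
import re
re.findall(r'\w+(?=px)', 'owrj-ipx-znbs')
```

['i']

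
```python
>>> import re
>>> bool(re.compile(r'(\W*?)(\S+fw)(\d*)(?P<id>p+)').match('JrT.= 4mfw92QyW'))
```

False

The pattern matches zero or more of a non-word character (lazy) (captured); then one or more of a non-whitespace character, then the literal 'fw' (captured); then zero or more of a digit (captured); then one or more of a literal 'p' (captured as 'id').
`match` is anchored at position 0; if the pattern doesn't fit there, it returns None.
Here the string doesn't start with a match, so the call returns None, and `bool(None)` is False.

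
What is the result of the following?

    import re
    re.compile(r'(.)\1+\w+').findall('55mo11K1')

['5']

After group 1 captures some text, `\1` only succeeds where that same text appears again.
With a single group, `findall` returns only what that group captured — 1 item.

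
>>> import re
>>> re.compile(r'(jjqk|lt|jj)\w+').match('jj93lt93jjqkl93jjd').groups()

('jj',)

The match spans [0:18] → 'jj93lt93jjqkl93jjd'.
Captured: group 1 = 'jj'.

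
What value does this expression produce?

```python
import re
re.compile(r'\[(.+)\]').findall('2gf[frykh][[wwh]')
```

Scanning left to right: at [3:16] match '[frykh][[wwh]', group 1 = 'frykh][[wwh'.
`findall` collects group 1 from the one match (1 total).

['frykh][[wwh']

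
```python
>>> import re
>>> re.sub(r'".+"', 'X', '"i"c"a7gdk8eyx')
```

'Xa7gdk8eyx'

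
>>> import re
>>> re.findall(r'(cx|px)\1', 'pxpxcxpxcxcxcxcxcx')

`\1` has to match the exact text group 1 already captured.
`findall` collects group 1 from each match (3 total).

['px', 'cx', 'cx']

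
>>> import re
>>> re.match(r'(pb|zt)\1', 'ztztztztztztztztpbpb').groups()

('zt',)

`\1` has to match the exact text group 1 already captured.
`re.match` won't scan ahead — the pattern has to work from the very first character.
The match spans [0:4] → 'ztzt'.
Captured: group 1 = 'zt'.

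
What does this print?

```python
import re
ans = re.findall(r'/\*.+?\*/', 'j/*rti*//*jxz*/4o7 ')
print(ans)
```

['/*rti*/', '/*jxz*/']

No capturing groups, so `findall` returns the 2 full match strings.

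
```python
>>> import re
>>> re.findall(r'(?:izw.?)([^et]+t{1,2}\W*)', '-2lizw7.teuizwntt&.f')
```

['.t', 'ntt&.']

The pattern matches the literal 'izw', then optionally any character (non-capturing group); then one or more of any character except [et], then 1 to 2 of a literal 't', then zero or more of a non-word character (captured).
Scanning left to right: at [3:9] match 'izw7.t', group 1 = '.t'; at [11:19] match 'izwntt&.', group 1 = 'ntt&.'.
Because there's exactly one group, `findall` drops the full match and keeps group 1 from each hit.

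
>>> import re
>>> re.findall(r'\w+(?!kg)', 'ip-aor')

['ip', 'aor']

The negative lookahead/lookbehind blocks any match where the forbidden context is present.
Scanning left to right: at [0:2] → 'ip'; at [3:6] → 'aor'.
`findall` yields the raw match text (2 of them) because the pattern has no groups.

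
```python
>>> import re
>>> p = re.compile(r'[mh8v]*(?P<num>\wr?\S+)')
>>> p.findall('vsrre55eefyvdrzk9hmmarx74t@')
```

['srre55eefyvdrzk9hmmarx74t@']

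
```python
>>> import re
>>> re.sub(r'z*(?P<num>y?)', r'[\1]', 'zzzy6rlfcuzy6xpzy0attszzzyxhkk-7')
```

This matches zero or more of a literal 'z'; then optionally a literal 'y' (captured as 'num').
The replacement refers to a captured group, so each match is rewritten using its own captured text.

'[y][]6[]r[]l[]f[]c[]u[y][]6[]x[]p[y][]0[]a[]t[]t[]s[y][]x[]h[]k[]k[]-[]7[]'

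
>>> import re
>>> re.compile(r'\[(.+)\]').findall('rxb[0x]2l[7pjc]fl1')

['0x]2l[7pjc']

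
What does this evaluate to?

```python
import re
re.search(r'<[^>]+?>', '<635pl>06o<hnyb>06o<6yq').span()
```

`search` walks the string left to right and returns the first match it finds.
The match spans [0:7] → '<635pl>'.

(0, 7)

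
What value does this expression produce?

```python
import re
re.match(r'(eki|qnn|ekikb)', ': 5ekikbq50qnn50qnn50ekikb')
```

None

`re.match` only tries the pattern at the start of the string.
Here the string doesn't start with a match, so the call returns None.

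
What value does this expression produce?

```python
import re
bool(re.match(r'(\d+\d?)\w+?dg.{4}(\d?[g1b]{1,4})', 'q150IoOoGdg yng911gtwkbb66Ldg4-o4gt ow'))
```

False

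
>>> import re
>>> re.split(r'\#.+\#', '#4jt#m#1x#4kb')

Matches to split on: at [0:10] → '#4jt#m#1x#'.
`split` removes every match and returns the 2 fragments in between.

['', '4kb']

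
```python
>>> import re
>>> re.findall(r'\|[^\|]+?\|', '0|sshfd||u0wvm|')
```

['|sshfd|', '|u0wvm|']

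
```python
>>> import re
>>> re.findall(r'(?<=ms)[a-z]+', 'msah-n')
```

['ah']

Lookahead/lookbehind check context without consuming it, so the matched span excludes the asserted characters.
No capturing groups, so `findall` returns the 1 full match string.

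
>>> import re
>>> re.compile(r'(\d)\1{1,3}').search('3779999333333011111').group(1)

'7'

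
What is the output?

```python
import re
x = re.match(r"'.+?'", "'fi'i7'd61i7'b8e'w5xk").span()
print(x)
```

`re.match` only tries the pattern at the start of the string.
The match spans [0:4] → "'fi'".

(0, 4)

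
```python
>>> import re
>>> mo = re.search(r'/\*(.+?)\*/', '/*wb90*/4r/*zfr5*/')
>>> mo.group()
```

'/*wb90*/'

Lazy quantifiers expand one character at a time until the remainder of the pattern can match.
The match spans [0:8] → '/*wb90*/'.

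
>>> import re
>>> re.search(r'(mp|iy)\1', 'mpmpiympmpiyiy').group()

`\1` is not a pattern — it's the concrete string captured by group 1, re-applied verbatim.
`re.search` tries every starting position until one works.
The match spans [0:4] → 'mpmp'.
Captured: group 1 = 'mp'.

'mpmp'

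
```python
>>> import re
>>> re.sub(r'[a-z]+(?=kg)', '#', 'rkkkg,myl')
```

The lookaround is zero-width — it requires the adjacent text to match without consuming it, so the asserted text isn't part of the match.
Every occurrence is swapped for '#'.

'#kg,myl'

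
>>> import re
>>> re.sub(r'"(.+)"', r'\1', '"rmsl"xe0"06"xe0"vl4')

'rmsl"xe0"06"xe0vl4'

Matches: at [0:17] → '"rmsl"xe0"06"xe0"'.
`\1` in the replacement pulls in group 1's text for each match.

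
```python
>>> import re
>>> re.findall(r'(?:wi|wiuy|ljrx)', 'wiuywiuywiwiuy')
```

['wi', 'wi', 'wi', 'wi']

The regex engine tests alternatives in the order written; an earlier branch that matches wins even if a later one would match more.
With no groups in the pattern, `findall` gives back each whole match — 4 here.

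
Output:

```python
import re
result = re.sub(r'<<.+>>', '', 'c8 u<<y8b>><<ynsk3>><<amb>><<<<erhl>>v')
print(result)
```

Matches: at [4:37] → '<<y8b>><<ynsk3>><<amb>><<<<erhl>>'.
Every occurrence is swapped for ''.

c8 uv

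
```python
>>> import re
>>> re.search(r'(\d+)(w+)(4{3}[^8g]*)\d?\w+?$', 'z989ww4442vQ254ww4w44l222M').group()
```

'989ww4442vQ254ww4w44l222M'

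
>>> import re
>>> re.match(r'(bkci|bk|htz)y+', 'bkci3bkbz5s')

None

With `match`, the pattern is implicitly anchored at the beginning.
Here the pattern fails at index 0, so the call returns None.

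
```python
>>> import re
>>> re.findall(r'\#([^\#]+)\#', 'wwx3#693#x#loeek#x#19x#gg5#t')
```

['693', 'loeek', '19x']

Matches: at [4:9] match '#693#', group 1 = '693'; at [10:17] match '#loeek#', group 1 = 'loeek'; at [18:23] match '#19x#', group 1 = '19x'.
One capturing group, so `findall` returns just the captured substring from each match — 3 in all.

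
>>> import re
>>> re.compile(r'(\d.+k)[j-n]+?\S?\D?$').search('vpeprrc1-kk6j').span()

This matches a digit, then one or more of any character, then a literal 'k' (captured); then one or more of a character in [j-n] (lazy), then optionally a non-whitespace character, then optionally a non-digit; then anchored at the end.
Unlike `match`, `search` isn't anchored — it looks for the pattern anywhere in the string.
The match spans [7:13] → '1-kk6j'.
Captured: group 1 = '1-k'.

(7, 13)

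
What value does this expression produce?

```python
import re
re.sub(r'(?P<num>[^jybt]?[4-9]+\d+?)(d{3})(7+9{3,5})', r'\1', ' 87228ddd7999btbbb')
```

' 87228btbbb'

This matches optionally any character except [jybt], then one or more of a character in [4-9], then one or more of a digit (lazy) (captured as 'num'); then exactly 3 of a literal 'd' (captured); then one or more of a literal '7', then 3 to 5 of a literal '9' (captured).
Matches: at [0:13] → ' 87228ddd7999'.
The replacement refers to a captured group, so each match is rewritten using its own captured text.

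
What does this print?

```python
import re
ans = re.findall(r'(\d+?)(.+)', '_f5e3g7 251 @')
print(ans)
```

[('5', 'e3g7 251 @')]

This matches one or more of a digit (lazy) (captured); then one or more of any character (captured).
Matches: at [2:13] match '5e3g7 251 @', groups = ('5', 'e3g7 251 @').
`findall` packs the 2 group values into a tuple for every match.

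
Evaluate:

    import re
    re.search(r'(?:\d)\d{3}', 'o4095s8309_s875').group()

Pattern: a digit (non-capturing group); then exactly 3 of a digit.
`search` walks the string left to right and returns the first match it finds.
The match spans [1:5] → '4095'.

'4095'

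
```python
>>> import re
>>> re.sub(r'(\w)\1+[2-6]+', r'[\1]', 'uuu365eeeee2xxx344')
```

'[u][e][x]'

`\1` is not a pattern — it's the concrete string captured by group 1, re-applied verbatim.
Matches: at [0:6] → 'uuu365'; at [6:12] → 'eeeee2'; at [12:18] → 'xxx344'.
The replacement refers to a captured group, so each match is rewritten using its own captured text.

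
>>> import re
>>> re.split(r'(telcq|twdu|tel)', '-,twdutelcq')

The regex engine tests alternatives in the order written; an earlier branch that matches wins even if a later one would match more.
Matches to split on: at [2:6] → 'twdu'; at [6:11] → 'telcq'.
`re.split` interleaves the captured-group text with the surrounding fragments.

['-,', 'twdu', '', 'telcq', '']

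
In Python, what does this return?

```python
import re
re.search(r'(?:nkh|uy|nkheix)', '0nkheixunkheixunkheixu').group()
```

Alternation isn't longest-match — the leftmost alternative that fits at this position is chosen.
`re.search` tries every starting position until one works.
The match spans [1:4] → 'nkh'.

'nkh'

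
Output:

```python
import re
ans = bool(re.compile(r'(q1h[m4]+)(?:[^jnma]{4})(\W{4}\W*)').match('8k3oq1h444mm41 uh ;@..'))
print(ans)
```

False

Pattern: the literal 'q1h', then one or more of one of [m4] (captured); then exactly 4 of any character except [jnma] (non-capturing group); then exactly 4 of a non-word character, then zero or more of a non-word character (captured).
`re.match` won't scan ahead — the pattern has to work from the very first character.
Here the pattern fails at index 0, so the call returns None, and `bool(None)` is False.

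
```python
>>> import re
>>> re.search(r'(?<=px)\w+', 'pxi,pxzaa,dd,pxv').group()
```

'i'

The lookaround is zero-width — it requires the adjacent text to match without consuming it, so the asserted text isn't part of the match.
`re.search` tries every starting position until one works.
The match spans [2:3] → 'i'.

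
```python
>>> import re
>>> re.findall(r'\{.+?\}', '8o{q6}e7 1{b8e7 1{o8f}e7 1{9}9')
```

['{q6}', '{b8e7 1{o8f}', '{9}']

Scanning left to right: at [2:6] → '{q6}'; at [10:22] → '{b8e7 1{o8f}'; at [26:29] → '{9}'.
`findall` yields the raw match text (3 of them) because the pattern has no groups.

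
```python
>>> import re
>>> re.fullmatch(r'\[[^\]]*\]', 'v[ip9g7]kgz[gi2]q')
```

None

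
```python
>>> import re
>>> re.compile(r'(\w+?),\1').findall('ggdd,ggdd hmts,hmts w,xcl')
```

A backreference is literal: `\1` must see the identical characters the first group matched.
With a single group, `findall` returns only what that group captured — 2 items.

['ggdd', 'hmts']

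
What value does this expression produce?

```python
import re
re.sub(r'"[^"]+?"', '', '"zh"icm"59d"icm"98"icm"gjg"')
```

Matches: at [0:4] → '"zh"'; at [7:12] → '"59d"'; at [15:19] → '"98"'; at [22:27] → '"gjg"'.
Each match is replaced by ''.

'icmicmicm'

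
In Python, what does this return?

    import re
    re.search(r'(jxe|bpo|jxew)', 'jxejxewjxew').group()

'jxe'

The match spans [0:3] → 'jxe'.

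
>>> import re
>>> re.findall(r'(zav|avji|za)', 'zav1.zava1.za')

['zav', 'zav', 'za']

Alternation isn't longest-match — the leftmost alternative that fits at this position is chosen.
Because there's exactly one group, `findall` drops the full match and keeps group 1 from each hit.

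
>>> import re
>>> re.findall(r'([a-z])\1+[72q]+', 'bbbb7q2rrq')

['b', 'r']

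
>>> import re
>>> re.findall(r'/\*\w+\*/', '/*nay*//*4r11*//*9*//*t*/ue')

No capturing groups, so `findall` returns the 4 full match strings.

['/*nay*/', '/*4r11*/', '/*9*/', '/*t*/']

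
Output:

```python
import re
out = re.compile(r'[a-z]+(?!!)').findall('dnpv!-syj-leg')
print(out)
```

['dnp', 'syj', 'leg']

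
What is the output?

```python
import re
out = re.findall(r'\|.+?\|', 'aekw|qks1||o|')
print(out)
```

['|qks1|', '|o|']

The `?` after the quantifier makes it lazy — it takes as little as possible before letting the rest of the pattern try.
Walking the string: at [4:10] → '|qks1|'; at [10:13] → '|o|'.
No capturing groups, so `findall` returns the 2 full match strings.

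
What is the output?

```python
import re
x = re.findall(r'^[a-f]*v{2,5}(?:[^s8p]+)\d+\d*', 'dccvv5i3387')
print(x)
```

['dccvv5i3387']

This matches anchored at the start of the string; then zero or more of a character in [a-f], then 2 to 5 of a literal 'v'; then one or more of any character except [s8p] (non-capturing group); then one or more of a digit, then zero or more of a digit.
Matches: at [0:11] → 'dccvv5i3387'.
Since nothing is captured, `findall` lists the 1 matched substring directly.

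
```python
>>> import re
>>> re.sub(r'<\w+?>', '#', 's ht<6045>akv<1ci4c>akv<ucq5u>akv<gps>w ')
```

's ht#akv#akv#akv#w '

`sub` substitutes '#' at each match site.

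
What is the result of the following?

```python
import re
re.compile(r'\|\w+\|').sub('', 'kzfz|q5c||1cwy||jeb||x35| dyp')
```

'kzfz dyp'

Matches: at [4:9] → '|q5c|'; at [9:15] → '|1cwy|'; at [15:20] → '|jeb|'; at [20:25] → '|x35|'.
`sub` substitutes '' at each match site.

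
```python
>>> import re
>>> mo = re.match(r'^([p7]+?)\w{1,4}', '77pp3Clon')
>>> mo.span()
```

(0, 5)

The pattern matches anchored at the start of the string; then one or more of one of [p7] (lazy) (captured); then 1 to 4 of a word character.
A `+?`/`*?`/`{m,n}?` starts at its minimum and grows only as far as needed for what follows to match.
`re.match` won't scan ahead — the pattern has to work from the very first character.
The match spans [0:5] → '77pp3'.
Captured: group 1 = '7'.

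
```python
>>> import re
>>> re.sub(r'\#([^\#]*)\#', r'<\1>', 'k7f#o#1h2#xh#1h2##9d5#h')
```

'k7f<o>1h2<xh>1h2<>9d5#h'

Matches: at [3:6] → '#o#'; at [9:13] → '#xh#'; at [16:18] → '##'.
The replacement refers to a captured group, so each match is rewritten using its own captured text.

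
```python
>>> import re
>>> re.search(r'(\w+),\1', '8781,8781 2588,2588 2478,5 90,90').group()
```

`\1` is not a pattern — it's the concrete string captured by group 1, re-applied verbatim.
Unlike `match`, `search` isn't anchored — it looks for the pattern anywhere in the string.
The match spans [0:9] → '8781,8781'.
Captured: group 1 = '8781'.

'8781,8781'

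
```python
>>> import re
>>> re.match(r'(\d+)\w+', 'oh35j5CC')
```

None

This matches one or more of a digit (captured); then one or more of a word character.
`re.match` only tries the pattern at the start of the string.
Here the pattern fails at index 0, so the call returns None.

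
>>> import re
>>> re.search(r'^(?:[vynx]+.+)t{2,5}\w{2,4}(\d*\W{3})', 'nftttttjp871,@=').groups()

('1,@=',)

The pattern matches anchored at the start of the string; then one or more of one of [vynx], then one or more of any character (non-capturing group); then 2 to 5 of a literal 't', then 2 to 4 of a word character; then zero or more of a digit, then exactly 3 of a non-word character (captured).
`re.search` tries every starting position until one works.
The match spans [0:15] → 'nftttttjp871,@='.
Captured: group 1 = '1,@='.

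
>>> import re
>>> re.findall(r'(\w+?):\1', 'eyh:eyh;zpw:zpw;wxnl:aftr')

['eyh', 'zpw']

`\1` is not a pattern — it's the concrete string captured by group 1, re-applied verbatim.
With a single group, `findall` returns only what that group captured — 2 items.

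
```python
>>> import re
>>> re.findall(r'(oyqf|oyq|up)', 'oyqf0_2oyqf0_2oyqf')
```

['oyqf', 'oyqf', 'oyqf']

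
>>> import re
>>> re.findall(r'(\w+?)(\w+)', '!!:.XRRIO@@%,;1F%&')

Because the quantifier is non-greedy, it stops expanding at the earliest point where the rest of the pattern can succeed.
With 2 capturing groups, `findall` returns a 2-tuple per match.

[('X', 'RRIO'), ('1', 'F')]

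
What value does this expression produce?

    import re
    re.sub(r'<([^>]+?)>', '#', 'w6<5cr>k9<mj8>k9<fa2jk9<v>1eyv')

Each match is replaced by '#'.

'w6#k9#k9#1eyv'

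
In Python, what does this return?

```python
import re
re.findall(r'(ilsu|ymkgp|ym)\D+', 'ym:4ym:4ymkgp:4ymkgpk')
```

The regex engine tests alternatives in the order written; an earlier branch that matches wins even if a later one would match more.
Scanning left to right: at [0:3] match 'ym:', group 1 = 'ym'; at [4:7] match 'ym:', group 1 = 'ym'; at [8:14] match 'ymkgp:', group 1 = 'ymkgp'; at [15:21] match 'ymkgpk', group 1 = 'ymkgp'.
One capturing group, so `findall` returns just the captured substring from each match — 4 in all.

['ym', 'ym', 'ymkgp', 'ymkgp']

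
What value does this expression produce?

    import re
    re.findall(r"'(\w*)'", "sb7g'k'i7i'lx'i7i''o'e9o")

Matches: at [4:7] match "'k'", group 1 = 'k'; at [10:14] match "'lx'", group 1 = 'lx'; at [17:19] match "''", group 1 = ''.
`findall` collects group 1 from each match (3 total).

['k', 'lx', '']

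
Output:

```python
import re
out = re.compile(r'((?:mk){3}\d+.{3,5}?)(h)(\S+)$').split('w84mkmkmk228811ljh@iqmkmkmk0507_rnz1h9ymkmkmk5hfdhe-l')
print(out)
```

['w84', 'mkmkmk228811lj', 'h', '@iqmkmkmk0507_rnz1h9ymkmkmk5hfdhe-l', '']

`re.split` interleaves the captured-group text with the surrounding fragments.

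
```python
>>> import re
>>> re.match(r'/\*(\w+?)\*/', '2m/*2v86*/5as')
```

None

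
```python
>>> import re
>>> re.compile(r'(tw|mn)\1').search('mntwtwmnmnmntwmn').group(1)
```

`\1` is not a pattern — it's the concrete string captured by group 1, re-applied verbatim.
`search` walks the string left to right and returns the first match it finds.
The match spans [2:6] → 'twtw'.
Captured: group 1 = 'tw'.

'tw'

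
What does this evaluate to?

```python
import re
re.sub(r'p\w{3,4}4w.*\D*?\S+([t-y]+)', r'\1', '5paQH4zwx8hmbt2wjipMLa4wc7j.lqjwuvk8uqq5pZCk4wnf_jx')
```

'5paQH4zwx8hmbt2wjix'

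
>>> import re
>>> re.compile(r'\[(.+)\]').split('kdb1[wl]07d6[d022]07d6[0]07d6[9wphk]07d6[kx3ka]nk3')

Matches to split on: at [4:47] → '[wl]07d6[d022]07d6[0]07d6[9wphk]07d6[kx3ka]'.
With a capturing group present, the delimiter's captured portion is kept in the result list.

['kdb1', 'wl]07d6[d022]07d6[0]07d6[9wphk]07d6[kx3ka', 'nk3']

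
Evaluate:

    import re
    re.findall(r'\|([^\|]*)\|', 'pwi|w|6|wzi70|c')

['w', 'wzi70']

Walking the string: at [3:6] match '|w|', group 1 = 'w'; at [7:14] match '|wzi70|', group 1 = 'wzi70'.
One capturing group, so `findall` returns just the captured substring from each match — 2 in all.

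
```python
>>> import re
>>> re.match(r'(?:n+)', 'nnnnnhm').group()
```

This matches one or more of a literal 'n' (non-capturing group).
`re.match` won't scan ahead — the pattern has to work from the very first character.
The match spans [0:5] → 'nnnnn'.

'nnnnn'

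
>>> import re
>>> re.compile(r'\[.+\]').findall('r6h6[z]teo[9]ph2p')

['[z]teo[9]']

Scanning left to right: at [4:13] → '[z]teo[9]'.
Since nothing is captured, `findall` lists the 1 matched substring directly.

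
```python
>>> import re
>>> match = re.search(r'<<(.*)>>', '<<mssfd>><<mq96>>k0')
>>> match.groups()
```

The match spans [0:17] → '<<mssfd>><<mq96>>'.
Captured: group 1 = 'mssfd>><<mq96'.

('mssfd>><<mq96',)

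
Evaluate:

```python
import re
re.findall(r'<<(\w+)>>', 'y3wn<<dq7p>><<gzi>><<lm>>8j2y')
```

['dq7p', 'gzi', 'lm']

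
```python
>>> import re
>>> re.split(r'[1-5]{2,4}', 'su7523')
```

['su7', '']

The pattern matches 2 to 4 of a character in [1-5].
Matches to split on: at [3:6] → '523'.
Splitting on the pattern gives 2 pieces.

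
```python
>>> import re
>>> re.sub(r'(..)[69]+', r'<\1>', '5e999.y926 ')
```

'<5e><.y>26 '

Each match is replaced using the text its own group 1 captured.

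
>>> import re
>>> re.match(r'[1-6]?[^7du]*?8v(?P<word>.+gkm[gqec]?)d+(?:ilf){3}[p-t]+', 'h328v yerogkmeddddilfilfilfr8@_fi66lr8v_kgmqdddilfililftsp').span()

With `match`, the pattern is implicitly anchored at the beginning.
The match spans [0:28] → 'h328v yerogkmeddddilfilfilfr'.

(0, 28)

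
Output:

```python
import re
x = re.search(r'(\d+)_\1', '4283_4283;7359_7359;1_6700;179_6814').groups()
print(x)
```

('4283',)

The match spans [0:9] → '4283_4283'.
Captured: group 1 = '4283'.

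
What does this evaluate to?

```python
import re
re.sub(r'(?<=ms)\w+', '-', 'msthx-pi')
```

The `(?=…)`/`(?<=…)` assertion just peeks at neighbouring text; it doesn't advance the match position.
Matches: at [2:5] → 'thx'.
Every occurrence is swapped for '-'.

'ms--pi'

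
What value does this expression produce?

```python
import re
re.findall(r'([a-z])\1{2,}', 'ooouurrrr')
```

['o', 'r']

A backreference is literal: `\1` must see the identical characters the first group matched.
Because there's exactly one group, `findall` drops the full match and keeps group 1 from each hit.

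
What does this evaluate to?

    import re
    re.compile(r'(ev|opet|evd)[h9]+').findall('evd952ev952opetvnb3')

['evd', 'ev']

With a single group, `findall` returns only what that group captured — 2 items.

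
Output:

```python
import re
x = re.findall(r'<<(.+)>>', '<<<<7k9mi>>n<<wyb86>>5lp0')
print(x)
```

['<<7k9mi>>n<<wyb86']

Matches: at [0:21] match '<<<<7k9mi>>n<<wyb86>>', group 1 = '<<7k9mi>>n<<wyb86'.
Because there's exactly one group, `findall` drops the full match and keeps group 1 from the one hit.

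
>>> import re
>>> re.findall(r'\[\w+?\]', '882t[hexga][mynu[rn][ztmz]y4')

['[hexga]', '[rn]', '[ztmz]']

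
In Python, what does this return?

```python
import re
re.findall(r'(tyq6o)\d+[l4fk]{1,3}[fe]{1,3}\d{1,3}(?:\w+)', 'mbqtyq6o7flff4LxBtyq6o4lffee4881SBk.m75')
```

['tyq6o']

The pattern matches the literal 'tyq', then the literal '6o' (captured); then one or more of a digit; then 1 to 3 of one of [l4fk], then 1 to 3 of one of [fe]; then 1 to 3 of a digit; then one or more of a word character (non-capturing group).
Matches: at [3:35] match 'tyq6o7flff4LxBtyq6o4lffee4881SBk', group 1 = 'tyq6o'.
One capturing group, so `findall` returns just the captured substring from the one match — 1 in all.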